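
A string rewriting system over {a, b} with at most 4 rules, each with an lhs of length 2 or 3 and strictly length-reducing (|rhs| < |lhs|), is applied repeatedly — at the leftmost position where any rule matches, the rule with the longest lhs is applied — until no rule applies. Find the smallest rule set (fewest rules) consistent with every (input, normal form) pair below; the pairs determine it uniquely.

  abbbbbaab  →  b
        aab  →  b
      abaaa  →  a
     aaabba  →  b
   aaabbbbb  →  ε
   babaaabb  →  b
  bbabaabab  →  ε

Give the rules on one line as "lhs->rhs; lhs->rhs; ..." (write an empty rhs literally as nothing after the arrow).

  | abbbbbaab => bbbbaab => bbaab => aab => b
  | aab => b
  | abaaa => aaa => a
  | aaabba => abba => ba => b

aa->; ab->; ba->b; bb->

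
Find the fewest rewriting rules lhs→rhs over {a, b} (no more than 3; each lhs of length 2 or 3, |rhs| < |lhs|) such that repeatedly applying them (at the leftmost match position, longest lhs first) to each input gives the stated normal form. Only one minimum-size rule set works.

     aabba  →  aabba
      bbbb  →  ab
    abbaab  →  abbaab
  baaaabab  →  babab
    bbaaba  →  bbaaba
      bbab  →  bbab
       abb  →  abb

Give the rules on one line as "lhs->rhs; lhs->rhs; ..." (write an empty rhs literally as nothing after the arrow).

  | aabba
  | bbbb => ab
  | abbaab
  | baaaabab => babab

aaa->; bbb->a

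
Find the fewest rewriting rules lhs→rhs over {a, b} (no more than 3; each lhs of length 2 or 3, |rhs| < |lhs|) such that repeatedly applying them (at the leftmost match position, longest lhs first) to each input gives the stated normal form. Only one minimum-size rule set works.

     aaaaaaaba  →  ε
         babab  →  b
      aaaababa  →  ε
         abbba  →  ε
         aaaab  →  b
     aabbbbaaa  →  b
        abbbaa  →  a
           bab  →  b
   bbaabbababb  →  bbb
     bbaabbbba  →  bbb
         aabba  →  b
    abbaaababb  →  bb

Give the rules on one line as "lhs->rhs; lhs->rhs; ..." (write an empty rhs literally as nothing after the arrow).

aa->; ab->a; ba->

  | aaaaaaaba => aaaaaba => aaaba => aba => aa => ε
  | babab => bab => b
  | aaaababa => aababa => baba => ba => ε
  | abbba => abba => aba => aa => ε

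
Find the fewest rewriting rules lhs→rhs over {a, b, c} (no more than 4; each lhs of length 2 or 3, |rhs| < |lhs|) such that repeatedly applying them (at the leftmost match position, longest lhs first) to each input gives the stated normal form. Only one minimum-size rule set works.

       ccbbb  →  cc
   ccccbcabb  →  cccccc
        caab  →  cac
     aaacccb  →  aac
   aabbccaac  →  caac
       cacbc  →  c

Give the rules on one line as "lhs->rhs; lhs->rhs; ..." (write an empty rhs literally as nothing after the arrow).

  | ccbbb => ccbb => ccb => cc
  | ccccbcabb => cccccabb => ccccccb => cccccc
  | caab => cac
  | aaacccb => aacb => aac

ab->c; acc->; cb->c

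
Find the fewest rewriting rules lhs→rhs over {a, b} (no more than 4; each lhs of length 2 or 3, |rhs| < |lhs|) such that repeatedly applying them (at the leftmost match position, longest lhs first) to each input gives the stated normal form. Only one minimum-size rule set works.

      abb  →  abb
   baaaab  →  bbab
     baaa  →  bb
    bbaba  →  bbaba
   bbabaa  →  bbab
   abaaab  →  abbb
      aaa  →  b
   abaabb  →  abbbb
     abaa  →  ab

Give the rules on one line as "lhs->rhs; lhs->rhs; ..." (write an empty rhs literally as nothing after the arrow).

aa->; aaa->b; aab->bb

  | abb
  | baaaab => bbab
  | baaa => bb
  | bbaba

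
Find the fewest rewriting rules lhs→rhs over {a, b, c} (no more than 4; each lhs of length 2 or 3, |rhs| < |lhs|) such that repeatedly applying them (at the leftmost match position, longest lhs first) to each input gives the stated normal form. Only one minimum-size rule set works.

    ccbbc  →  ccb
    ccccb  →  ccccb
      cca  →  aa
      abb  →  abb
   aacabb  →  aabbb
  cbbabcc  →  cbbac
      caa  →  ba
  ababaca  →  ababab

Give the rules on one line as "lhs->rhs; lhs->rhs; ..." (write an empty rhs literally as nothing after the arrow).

  | ccbbc => ccb
  | ccccb
  | cca => aa
  | abb

bc->; ca->b; cca->aa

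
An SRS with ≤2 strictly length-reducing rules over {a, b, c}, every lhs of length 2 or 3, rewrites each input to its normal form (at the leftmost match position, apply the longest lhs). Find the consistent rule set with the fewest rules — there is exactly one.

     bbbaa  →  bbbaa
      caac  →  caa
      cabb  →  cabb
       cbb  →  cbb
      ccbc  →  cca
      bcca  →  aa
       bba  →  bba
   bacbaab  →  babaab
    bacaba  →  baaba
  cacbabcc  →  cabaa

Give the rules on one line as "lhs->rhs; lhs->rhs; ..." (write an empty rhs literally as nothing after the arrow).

ac->a; bc->a

  | bbbaa
  | caac => caa
  | cabb
  | cbb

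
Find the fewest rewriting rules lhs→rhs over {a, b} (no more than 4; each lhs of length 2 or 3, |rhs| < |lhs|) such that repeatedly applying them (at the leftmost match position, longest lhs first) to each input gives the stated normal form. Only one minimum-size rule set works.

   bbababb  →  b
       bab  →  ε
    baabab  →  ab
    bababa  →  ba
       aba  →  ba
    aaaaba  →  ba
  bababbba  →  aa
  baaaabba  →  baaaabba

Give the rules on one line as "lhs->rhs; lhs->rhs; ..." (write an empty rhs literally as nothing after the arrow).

aba->ba; bab->; bbb->

  | bbababb => babb => b
  | bab => ε
  | baabab => babab => ab
  | bababa => aba => ba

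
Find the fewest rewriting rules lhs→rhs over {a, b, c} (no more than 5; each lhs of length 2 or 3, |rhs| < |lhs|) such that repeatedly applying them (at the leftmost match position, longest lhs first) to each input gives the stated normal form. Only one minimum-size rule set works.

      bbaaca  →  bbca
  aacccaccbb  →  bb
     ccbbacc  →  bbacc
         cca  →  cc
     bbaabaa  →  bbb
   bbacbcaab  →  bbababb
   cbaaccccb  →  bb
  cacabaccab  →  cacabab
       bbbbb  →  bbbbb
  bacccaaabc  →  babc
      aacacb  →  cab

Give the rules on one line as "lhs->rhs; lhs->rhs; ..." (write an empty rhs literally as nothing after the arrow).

  | bbaaca => bbca
  | aacccaccbb => cccaccbb => cccccbb => ccccbb => cccbb => ccbb => cbb => bb
  | ccbbacc => cbbacc => bbacc
  | cca => cc

aa->; caa->ab; cb->b; cca->cc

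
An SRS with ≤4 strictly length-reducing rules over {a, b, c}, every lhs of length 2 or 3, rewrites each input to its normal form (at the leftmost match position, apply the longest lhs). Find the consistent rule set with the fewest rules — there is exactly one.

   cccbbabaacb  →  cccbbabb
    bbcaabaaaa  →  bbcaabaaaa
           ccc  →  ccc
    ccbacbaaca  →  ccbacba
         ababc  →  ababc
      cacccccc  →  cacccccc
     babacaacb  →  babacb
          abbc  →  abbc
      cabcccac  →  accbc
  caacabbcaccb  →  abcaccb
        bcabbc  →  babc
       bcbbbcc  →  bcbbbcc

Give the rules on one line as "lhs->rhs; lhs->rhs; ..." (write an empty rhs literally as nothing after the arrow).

  | cccbbabaacb => cccbbabb
  | bbcaabaaaa
  | ccc
  | ccbacbaaca => ccbacba

aac->; cab->a; cca->cb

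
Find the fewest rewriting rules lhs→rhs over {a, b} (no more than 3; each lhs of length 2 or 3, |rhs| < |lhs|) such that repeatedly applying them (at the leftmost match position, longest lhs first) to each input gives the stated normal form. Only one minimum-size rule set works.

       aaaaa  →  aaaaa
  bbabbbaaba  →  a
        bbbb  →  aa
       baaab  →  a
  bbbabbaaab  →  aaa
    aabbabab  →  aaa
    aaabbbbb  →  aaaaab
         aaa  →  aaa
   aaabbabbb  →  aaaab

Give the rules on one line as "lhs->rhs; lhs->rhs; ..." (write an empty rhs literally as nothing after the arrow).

ba->b; bb->a; bba->

  | aaaaa
  | bbabbbaaba => bbbaaba => abaaba => ababa => abba => a
  | bbbb => abb => aa
  | baaab => baab => bab => bb => a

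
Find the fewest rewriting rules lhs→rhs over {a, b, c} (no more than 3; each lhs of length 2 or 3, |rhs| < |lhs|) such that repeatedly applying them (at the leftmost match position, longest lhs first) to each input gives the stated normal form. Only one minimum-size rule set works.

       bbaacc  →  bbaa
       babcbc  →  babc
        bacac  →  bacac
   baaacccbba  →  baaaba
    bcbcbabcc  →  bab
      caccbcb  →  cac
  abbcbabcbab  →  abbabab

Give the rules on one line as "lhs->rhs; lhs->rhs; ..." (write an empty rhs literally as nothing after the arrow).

  | bbaacc => bbaa
  | babcbc => babc
  | bacac
  | baaacccbba => baaacbba => baaaba

cb->; cc->; ccb->c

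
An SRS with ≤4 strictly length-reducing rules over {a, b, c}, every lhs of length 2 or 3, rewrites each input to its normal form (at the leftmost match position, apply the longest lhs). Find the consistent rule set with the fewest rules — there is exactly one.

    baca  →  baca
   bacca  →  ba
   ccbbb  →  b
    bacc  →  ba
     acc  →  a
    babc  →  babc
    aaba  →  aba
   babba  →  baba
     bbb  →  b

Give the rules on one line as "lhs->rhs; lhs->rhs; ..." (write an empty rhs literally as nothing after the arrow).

  | baca
  | bacca => baa => ba
  | ccbbb => bbb => bb => b
  | bacc => ba

aa->a; bb->b; cc->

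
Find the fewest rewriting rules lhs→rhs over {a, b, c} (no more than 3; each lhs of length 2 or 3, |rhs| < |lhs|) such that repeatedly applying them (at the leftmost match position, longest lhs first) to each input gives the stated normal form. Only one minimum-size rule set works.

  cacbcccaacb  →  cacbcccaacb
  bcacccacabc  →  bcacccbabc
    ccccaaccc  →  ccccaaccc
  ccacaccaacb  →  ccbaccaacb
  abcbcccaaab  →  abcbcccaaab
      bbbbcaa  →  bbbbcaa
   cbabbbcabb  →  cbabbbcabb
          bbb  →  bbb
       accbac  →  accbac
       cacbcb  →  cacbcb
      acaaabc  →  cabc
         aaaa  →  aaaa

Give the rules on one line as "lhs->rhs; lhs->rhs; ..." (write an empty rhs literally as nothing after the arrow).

aca->ba; baa->c

  | cacbcccaacb
  | bcacccacabc => bcacccbabc
  | ccccaaccc
  | ccacaccaacb => ccbaccaacb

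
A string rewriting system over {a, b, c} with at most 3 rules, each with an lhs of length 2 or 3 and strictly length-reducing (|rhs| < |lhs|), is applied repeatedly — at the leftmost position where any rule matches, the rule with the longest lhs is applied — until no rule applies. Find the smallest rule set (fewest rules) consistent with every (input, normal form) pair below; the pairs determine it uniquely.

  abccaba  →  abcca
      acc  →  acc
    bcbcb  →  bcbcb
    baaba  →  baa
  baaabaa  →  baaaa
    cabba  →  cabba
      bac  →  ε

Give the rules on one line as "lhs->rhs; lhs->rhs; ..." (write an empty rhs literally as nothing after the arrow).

aba->a; bac->

  | abccaba => abcca
  | acc
  | bcbcb
  | baaba => baa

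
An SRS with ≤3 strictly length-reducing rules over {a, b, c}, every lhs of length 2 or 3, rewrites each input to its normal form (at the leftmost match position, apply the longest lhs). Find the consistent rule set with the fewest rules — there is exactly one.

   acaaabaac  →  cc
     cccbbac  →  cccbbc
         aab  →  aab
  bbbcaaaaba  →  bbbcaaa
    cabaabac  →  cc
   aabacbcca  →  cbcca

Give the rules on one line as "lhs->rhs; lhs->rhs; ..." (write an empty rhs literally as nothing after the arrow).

  | acaaabaac => caaabaac => caaac => caac => cac => cc
  | cccbbac => cccbbc
  | aab
  | bbbcaaaaba => bbbcaaa

aba->; ac->c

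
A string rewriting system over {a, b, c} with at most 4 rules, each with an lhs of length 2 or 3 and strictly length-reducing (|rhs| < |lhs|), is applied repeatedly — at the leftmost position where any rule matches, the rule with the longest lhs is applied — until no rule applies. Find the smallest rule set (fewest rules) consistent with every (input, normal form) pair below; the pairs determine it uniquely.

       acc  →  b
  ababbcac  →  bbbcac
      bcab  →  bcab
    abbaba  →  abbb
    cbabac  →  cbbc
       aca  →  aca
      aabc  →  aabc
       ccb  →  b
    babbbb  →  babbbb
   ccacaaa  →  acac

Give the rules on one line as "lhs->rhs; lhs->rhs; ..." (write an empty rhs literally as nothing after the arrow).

  | acc => b
  | ababbcac => bbbcac
  | bcab
  | abbaba => abbb

aaa->ac; aba->b; acc->b; cc->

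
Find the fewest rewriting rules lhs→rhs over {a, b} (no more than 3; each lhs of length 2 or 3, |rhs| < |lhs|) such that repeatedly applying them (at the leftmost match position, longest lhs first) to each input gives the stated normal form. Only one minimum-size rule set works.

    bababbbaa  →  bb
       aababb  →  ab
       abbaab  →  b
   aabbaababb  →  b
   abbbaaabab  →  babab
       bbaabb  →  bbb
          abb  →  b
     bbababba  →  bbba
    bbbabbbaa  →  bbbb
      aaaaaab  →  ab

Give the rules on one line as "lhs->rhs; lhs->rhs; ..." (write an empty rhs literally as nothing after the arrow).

aaa->b; abb->b; baa->

  | bababbbaa => babbbaa => bbbaa => bb
  | aababb => aabb => ab
  | abbaab => baab => b
  | aabbaababb => abaababb => ababb => abb => b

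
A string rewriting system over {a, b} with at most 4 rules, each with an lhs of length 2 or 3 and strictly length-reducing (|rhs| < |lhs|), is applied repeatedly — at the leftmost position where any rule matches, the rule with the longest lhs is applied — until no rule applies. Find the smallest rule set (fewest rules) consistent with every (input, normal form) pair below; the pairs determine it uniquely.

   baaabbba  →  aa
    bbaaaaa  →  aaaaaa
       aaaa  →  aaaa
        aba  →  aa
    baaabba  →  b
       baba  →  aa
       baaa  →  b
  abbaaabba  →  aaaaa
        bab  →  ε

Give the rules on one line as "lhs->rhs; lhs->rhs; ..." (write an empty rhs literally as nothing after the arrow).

  | baaabbba => baabbba => babbba => bbbba => bba => aa
  | bbaaaaa => aaaaaa
  | aaaa
  | aba => aa

ab->a; ba->b; bb->; bba->aa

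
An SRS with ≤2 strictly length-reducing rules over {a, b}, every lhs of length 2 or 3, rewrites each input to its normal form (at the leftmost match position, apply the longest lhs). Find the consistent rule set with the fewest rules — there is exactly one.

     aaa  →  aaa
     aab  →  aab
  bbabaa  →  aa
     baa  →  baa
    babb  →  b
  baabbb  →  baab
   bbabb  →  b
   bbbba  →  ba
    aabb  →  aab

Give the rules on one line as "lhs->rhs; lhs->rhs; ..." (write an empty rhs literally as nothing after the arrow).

bab->; bb->b

  | aaa
  | aab
  | bbabaa => babaa => aa
  | baa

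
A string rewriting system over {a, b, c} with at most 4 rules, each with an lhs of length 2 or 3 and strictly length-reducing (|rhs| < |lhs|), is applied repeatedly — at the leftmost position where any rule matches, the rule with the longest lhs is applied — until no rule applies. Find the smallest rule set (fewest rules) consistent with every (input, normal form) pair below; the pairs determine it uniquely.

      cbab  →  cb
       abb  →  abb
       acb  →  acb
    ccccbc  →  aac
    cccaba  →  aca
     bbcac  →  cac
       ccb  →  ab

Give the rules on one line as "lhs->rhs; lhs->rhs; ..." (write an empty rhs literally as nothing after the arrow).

ba->; bc->c; cc->a

  | cbab => cb
  | abb
  | acb
  | ccccbc => accbc => aabc => aac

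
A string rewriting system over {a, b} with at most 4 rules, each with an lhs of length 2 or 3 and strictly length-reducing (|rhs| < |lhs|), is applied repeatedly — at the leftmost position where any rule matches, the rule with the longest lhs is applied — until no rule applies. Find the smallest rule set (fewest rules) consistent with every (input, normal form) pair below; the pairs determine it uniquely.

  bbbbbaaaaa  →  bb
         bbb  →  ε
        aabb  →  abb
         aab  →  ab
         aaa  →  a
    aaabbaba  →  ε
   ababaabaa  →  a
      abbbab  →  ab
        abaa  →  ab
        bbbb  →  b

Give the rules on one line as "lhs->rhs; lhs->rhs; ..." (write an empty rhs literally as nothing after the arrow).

  | bbbbbaaaaa => bbaaaaa => bbaaaa => bbaaa => bbaa => bba => bb
  | bbb => ε
  | aabb => abb
  | aab => ab

aa->; aab->ab; ba->b; bbb->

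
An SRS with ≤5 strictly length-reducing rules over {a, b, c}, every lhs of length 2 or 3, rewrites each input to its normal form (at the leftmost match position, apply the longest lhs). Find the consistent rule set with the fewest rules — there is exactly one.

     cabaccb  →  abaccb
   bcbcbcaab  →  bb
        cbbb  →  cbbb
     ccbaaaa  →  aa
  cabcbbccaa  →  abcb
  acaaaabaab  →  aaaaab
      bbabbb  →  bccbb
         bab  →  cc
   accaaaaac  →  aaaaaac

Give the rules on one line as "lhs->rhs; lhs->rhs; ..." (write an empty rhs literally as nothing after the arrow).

  | cabaccb => abaccb
  | bcbcbcaab => bbcaab => bbaab => bb
  | cbbb
  | ccbaaaa => ccaa => caa => aa

baa->; bab->cc; ca->a; cbc->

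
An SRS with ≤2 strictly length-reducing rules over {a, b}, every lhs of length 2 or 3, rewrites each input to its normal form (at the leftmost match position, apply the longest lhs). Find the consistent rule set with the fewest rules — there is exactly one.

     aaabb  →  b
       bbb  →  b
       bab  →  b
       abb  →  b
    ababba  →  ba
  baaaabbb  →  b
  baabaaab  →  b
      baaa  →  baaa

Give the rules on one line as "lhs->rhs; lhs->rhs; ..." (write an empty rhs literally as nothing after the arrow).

  | aaabb => aabb => abb => bb => b
  | bbb => bb => b
  | bab => bb => b
  | abb => bb => b

ab->b; bb->b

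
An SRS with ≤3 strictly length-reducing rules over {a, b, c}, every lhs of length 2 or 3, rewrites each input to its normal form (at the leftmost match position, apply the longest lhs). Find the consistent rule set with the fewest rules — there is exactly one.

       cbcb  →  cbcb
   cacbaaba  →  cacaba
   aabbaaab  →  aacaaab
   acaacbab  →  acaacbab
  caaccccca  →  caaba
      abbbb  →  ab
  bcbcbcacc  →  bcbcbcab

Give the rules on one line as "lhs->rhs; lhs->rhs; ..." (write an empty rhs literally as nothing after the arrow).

baa->a; bb->c; cc->b

  | cbcb
  | cacbaaba => cacaba
  | aabbaaab => aacaaab
  | acaacbab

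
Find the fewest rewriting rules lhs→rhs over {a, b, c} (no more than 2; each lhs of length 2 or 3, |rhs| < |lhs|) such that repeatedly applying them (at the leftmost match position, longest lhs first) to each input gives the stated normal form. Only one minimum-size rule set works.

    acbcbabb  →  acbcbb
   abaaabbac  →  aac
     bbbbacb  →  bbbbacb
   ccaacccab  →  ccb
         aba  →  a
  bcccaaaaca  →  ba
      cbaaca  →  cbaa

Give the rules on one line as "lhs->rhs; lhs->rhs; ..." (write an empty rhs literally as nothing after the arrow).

ab->; ca->

  | acbcbabb => acbcbb
  | abaaabbac => aaabbac => aabac => aac
  | bbbbacb
  | ccaacccab => cacccab => cccab => ccb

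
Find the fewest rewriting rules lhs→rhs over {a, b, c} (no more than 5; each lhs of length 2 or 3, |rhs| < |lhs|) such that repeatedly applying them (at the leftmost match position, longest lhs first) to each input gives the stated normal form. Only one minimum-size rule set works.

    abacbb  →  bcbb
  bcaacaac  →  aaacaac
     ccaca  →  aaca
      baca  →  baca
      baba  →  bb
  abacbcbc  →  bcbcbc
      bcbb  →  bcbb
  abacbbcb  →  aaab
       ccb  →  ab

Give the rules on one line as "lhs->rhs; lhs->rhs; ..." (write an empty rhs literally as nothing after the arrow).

  | abacbb => bcbb
  | bcaacaac => aaacaac
  | ccaca => aaca
  | baca

aba->b; bbc->aa; bca->aa; cc->a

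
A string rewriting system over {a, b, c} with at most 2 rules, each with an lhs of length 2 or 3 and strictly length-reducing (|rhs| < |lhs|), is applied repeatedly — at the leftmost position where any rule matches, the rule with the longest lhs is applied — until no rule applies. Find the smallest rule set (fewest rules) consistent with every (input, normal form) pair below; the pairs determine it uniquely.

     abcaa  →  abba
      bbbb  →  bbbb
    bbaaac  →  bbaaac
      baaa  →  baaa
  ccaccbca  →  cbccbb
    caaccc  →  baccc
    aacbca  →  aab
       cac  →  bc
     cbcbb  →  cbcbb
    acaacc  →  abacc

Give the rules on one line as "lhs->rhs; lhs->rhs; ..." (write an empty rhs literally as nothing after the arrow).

acb->a; ca->b

  | abcaa => abba
  | bbbb
  | bbaaac
  | baaa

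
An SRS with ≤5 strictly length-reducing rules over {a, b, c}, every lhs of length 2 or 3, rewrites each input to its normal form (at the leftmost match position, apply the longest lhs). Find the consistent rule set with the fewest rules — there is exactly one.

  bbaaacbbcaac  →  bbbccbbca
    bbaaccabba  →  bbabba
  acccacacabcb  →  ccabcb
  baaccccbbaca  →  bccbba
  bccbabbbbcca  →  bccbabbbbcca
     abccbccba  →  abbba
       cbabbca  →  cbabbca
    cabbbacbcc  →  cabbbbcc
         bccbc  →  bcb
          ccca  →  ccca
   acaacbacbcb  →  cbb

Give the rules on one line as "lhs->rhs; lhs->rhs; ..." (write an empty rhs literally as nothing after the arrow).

  | bbaaacbbcaac => bbbccbbcaac => bbbccbbca
  | bbaaccabba => bbacabba => bbabba
  | acccacacabcb => ccacacabcb => ccacabcb => ccabcb
  | baaccccbbaca => bacccbbaca => bccbbaca => bccbba

aaa->bc; aba->c; ac->; cbc->b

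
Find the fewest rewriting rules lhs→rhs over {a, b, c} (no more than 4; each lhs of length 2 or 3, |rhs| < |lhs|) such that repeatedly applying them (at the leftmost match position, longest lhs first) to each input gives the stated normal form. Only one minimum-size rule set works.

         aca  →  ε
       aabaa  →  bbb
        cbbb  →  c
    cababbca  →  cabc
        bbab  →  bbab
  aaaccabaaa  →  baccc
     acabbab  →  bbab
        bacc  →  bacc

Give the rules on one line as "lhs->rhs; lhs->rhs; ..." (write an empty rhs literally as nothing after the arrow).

  | aca => ε
  | aabaa => bbaa => bbb
  | cbbb => cbb => cb => c
  | cababbca => cabcaca => cabc

aa->b; abb->ca; aca->; cb->c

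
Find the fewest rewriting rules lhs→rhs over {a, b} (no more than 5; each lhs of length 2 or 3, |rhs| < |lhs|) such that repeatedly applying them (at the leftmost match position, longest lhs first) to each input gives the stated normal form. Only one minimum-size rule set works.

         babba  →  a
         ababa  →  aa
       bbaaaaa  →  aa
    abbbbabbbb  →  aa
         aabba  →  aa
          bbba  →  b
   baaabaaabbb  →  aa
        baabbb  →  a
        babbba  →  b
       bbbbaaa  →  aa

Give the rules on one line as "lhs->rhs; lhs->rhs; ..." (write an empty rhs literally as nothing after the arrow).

aaa->aa; ab->a; ba->; bba->ab

  | babba => bba => ab => a
  | ababa => aaba => aaa => aa
  | bbaaaaa => abaaaa => aaaaa => aaaa => aaa => aa
  | abbbbabbbb => abbbabbbb => abbabbbb => ababbbb => aabbbb => aabbb => aabb => aab => aa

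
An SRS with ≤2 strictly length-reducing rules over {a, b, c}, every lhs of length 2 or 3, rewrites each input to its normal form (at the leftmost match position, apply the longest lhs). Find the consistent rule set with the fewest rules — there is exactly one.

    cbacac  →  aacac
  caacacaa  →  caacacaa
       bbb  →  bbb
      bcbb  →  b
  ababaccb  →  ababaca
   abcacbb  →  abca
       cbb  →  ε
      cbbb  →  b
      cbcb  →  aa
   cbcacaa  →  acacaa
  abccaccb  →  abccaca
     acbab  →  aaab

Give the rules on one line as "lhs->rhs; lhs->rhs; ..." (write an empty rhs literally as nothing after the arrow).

  | cbacac => aacac
  | caacacaa
  | bbb
  | bcbb => b

cb->a; cbb->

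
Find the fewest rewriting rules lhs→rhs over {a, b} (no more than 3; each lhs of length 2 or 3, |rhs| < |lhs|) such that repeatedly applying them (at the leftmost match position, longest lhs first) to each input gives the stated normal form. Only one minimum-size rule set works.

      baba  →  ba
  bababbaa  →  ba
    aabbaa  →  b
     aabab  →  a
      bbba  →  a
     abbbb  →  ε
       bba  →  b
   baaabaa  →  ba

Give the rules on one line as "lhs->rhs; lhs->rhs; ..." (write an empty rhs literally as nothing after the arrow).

aa->b; ab->; bb->a

  | baba => ba
  | bababbaa => babbaa => bbaa => aaa => ba
  | aabbaa => bbbaa => abaa => aa => b
  | aabab => bbab => aab => bb => a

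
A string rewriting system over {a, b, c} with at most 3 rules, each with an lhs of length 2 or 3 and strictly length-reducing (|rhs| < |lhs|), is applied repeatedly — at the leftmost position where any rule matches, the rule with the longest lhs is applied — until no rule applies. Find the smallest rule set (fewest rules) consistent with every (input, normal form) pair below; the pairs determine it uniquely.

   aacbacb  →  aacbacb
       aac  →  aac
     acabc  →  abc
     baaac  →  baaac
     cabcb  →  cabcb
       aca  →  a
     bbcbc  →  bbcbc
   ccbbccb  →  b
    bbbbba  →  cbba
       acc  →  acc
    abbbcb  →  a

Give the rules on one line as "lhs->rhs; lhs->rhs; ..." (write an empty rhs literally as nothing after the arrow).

aca->a; bbb->c; ccb->

  | aacbacb
  | aac
  | acabc => abc
  | baaac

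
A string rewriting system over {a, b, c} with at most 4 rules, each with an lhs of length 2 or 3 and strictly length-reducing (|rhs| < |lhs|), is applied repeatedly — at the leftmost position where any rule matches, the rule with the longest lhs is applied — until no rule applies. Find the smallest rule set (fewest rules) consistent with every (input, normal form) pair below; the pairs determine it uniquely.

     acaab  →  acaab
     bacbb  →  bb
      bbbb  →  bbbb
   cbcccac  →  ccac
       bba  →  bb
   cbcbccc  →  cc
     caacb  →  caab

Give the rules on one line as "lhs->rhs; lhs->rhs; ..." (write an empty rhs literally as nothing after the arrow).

ba->b; bc->; cb->b

  | acaab
  | bacbb => bcbb => bb
  | bbbb
  | cbcccac => bcccac => ccac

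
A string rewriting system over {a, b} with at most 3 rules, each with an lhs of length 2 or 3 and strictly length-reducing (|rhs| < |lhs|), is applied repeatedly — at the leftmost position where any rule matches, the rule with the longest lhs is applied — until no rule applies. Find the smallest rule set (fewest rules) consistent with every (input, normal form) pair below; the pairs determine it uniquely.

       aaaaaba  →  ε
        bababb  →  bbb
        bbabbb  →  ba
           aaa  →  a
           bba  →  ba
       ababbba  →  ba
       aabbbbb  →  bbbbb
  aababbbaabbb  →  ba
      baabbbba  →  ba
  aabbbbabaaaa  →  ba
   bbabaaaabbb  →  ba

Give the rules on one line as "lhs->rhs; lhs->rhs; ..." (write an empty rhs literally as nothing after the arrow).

aa->; ab->a; bba->ba

  | aaaaaba => aaaba => aba => aa => ε
  | bababb => baabb => bbb
  | bbabbb => babbb => babb => bab => ba
  | aaa => a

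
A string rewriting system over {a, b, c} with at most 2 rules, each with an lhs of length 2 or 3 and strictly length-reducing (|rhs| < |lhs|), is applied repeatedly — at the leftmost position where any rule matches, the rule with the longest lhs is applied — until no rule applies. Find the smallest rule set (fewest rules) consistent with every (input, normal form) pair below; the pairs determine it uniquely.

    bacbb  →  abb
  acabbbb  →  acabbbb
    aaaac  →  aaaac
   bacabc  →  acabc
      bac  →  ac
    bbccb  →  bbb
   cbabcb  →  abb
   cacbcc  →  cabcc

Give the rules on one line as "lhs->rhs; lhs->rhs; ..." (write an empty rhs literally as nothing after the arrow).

ba->a; cb->b

  | bacbb => acbb => abb
  | acabbbb
  | aaaac
  | bacabc => acabc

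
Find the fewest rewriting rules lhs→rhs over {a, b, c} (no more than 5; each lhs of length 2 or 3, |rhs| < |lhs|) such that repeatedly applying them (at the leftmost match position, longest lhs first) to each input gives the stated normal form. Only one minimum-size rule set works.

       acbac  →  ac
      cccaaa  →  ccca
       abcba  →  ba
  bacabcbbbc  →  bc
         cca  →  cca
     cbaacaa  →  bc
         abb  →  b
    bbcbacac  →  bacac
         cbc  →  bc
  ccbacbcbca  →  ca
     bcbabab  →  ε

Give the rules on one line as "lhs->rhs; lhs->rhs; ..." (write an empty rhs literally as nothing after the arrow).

  | acbac => abac => ac
  | cccaaa => ccca
  | abcba => cba => ba
  | bacabcbbbc => baccbbbc => bacbbbc => babbbc => bbbc => bc

aa->; ab->; bb->; cb->b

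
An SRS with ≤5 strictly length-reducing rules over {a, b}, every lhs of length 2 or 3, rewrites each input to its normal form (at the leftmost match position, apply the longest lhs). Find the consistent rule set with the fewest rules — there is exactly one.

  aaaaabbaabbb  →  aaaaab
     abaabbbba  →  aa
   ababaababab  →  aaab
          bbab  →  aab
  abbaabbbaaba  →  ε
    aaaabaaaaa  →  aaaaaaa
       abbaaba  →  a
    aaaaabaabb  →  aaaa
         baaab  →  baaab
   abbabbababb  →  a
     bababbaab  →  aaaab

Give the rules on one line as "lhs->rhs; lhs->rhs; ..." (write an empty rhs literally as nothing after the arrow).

aba->; abb->; bab->aa; bb->a

  | aaaaabbaabbb => aaaaaabbb => aaaaab
  | abaabbbba => abbbba => bba => aa
  | ababaababab => baababab => babab => aaab
  | bbab => aab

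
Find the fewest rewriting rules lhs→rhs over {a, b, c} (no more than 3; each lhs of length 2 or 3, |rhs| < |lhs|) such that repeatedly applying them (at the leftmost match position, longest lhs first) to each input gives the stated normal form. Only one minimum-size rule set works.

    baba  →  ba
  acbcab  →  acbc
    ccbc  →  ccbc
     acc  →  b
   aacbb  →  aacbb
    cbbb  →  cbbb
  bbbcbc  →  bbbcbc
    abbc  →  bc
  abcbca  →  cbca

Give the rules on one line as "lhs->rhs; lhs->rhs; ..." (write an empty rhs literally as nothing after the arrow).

  | baba => ba
  | acbcab => acbc
  | ccbc
  | acc => b

ab->; acc->b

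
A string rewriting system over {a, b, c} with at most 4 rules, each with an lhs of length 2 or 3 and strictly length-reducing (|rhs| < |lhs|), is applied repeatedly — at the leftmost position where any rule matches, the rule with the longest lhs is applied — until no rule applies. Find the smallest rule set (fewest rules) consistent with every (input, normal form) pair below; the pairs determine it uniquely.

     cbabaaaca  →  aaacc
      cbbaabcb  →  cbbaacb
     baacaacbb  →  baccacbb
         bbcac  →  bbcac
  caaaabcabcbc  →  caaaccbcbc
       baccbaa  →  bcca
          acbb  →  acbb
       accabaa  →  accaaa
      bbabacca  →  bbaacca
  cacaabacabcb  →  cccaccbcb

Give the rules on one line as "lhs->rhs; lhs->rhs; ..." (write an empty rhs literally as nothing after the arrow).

ab->a; aca->cc; cba->a

  | cbabaaaca => abaaaca => aaaaca => aaacc
  | cbbaabcb => cbbaacb
  | baacaacbb => baccacbb
  | bbcac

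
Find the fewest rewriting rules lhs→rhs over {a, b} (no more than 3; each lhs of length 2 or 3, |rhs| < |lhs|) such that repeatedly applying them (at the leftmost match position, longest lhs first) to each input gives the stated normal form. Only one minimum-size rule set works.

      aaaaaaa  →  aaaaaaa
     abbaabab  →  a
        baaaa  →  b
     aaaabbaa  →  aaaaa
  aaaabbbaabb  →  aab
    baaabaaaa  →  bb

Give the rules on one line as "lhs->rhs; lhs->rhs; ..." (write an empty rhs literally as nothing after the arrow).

  | aaaaaaa
  | abbaabab => aabab => aabb => a
  | baaaa => baaa => baa => ba => b
  | aaaabbaa => aaaaa

abb->; ba->b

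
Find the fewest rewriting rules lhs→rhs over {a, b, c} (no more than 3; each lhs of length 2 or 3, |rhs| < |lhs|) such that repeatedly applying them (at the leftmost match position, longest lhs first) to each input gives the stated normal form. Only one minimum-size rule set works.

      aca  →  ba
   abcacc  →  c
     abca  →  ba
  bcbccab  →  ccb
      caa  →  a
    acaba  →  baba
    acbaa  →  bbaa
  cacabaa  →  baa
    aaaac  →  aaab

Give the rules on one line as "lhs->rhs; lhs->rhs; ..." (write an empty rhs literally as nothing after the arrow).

  | aca => ba
  | abcacc => acacc => bacc => bbc => bc => c
  | abca => aca => ba
  | bcbccab => cbccab => cccab => ccb

ac->b; bc->c; ca->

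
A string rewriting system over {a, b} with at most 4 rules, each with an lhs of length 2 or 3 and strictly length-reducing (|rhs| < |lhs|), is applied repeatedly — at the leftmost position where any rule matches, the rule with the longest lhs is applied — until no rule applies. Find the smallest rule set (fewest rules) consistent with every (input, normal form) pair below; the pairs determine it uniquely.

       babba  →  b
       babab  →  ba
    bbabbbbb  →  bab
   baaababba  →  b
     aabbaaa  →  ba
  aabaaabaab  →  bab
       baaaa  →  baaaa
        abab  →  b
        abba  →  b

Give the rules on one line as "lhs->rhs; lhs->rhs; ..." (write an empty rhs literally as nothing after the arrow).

  | babba => baba => bb => b
  | babab => bbb => ba
  | bbabbbbb => babbbbb => bababb => bbbb => bab
  | baaababba => baabbba => baabaa => baba => bb => b

aba->b; bb->b; bbb->ba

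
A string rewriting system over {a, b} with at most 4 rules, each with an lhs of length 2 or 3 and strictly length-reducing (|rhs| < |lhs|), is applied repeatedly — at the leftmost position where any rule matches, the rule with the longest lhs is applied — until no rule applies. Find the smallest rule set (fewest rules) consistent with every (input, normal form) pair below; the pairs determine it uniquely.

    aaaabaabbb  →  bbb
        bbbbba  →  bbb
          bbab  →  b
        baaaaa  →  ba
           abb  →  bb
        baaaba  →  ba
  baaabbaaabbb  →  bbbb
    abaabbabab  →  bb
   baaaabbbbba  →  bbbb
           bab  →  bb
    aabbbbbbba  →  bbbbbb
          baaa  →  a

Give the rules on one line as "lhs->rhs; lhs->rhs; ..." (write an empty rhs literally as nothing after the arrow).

  | aaaabaabbb => baabaabbb => baabbb => bbb
  | bbbbba => bbb
  | bbab => b
  | baaaaa => aaa => ba

aa->b; ab->b; baa->; bba->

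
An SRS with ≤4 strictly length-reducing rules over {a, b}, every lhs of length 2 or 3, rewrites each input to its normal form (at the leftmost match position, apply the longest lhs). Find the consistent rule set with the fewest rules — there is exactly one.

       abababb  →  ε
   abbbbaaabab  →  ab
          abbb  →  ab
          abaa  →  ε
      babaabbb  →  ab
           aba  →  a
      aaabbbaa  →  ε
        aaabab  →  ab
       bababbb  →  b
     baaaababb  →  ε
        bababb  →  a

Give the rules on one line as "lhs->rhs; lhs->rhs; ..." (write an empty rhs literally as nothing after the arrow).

  | abababb => ababb => abb => aa => ε
  | abbbbaaabab => abbaaabab => aaaaabab => aaabab => abab => ab
  | abbb => ab
  | abaa => aa => ε

aa->; ba->; bb->a; bbb->b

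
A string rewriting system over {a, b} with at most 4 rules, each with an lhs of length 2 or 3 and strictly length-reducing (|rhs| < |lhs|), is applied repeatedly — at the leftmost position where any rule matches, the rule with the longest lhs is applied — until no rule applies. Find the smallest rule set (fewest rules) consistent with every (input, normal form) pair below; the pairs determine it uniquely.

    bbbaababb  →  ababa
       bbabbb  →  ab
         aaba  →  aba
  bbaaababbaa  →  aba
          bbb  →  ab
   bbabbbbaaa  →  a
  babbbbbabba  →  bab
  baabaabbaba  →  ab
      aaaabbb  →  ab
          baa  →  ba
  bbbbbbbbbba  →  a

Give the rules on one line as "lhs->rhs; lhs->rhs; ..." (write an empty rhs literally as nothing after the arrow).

  | bbbaababb => abaababb => abababb => ababaa => ababa
  | bbabbb => aabbb => abbb => aab => ab
  | aaba => aba
  | bbaaababbaa => aaaababbaa => bbababbaa => aababbaa => ababbaa => abaaaa => abbba => aaba => aba

aa->a; aaa->bb; bb->a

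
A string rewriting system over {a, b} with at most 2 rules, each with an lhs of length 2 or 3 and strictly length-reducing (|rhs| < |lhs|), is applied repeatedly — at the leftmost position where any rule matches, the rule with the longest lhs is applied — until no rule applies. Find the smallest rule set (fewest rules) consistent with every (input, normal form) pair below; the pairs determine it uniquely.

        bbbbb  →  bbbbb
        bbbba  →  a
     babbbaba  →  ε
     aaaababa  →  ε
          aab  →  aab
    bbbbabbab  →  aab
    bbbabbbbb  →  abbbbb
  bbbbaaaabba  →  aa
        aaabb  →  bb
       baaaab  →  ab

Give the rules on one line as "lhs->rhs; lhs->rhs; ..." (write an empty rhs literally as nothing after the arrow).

  | bbbbb
  | bbbba => bbba => bba => ba => a
  | babbbaba => abbbaba => abbaba => ababa => aaba => aaa => ε
  | aaaababa => ababa => aaba => aaa => ε

aaa->; ba->a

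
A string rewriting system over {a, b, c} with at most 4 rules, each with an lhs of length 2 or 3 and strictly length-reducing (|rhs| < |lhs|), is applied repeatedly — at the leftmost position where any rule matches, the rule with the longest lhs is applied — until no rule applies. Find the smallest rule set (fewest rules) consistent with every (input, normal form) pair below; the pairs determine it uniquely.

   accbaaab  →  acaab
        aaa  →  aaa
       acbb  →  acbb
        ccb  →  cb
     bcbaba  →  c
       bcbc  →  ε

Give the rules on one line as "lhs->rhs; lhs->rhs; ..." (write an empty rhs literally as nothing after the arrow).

  | accbaaab => acbaaab => accaab => acaab
  | aaa
  | acbb
  | ccb => cb

ba->c; bc->; cc->c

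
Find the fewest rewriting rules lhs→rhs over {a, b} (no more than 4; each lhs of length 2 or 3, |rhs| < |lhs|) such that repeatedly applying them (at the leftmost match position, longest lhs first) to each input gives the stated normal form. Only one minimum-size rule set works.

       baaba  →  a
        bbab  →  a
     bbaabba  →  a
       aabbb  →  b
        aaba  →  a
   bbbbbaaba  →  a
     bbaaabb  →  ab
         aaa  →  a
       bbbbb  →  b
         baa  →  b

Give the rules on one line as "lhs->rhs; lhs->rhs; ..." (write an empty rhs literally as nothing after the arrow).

aa->b; ba->a; bab->a; bb->b

  | baaba => aaba => bba => ba => a
  | bbab => bab => a
  | bbaabba => baabba => aabba => bbba => bba => ba => a
  | aabbb => bbbb => bbb => bb => b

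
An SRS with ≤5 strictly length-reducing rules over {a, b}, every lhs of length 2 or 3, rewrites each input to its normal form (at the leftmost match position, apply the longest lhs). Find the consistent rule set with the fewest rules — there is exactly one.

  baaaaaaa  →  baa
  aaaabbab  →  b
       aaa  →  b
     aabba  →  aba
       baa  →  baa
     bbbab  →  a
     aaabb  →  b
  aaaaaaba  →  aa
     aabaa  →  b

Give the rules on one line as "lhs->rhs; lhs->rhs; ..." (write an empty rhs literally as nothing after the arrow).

  | baaaaaaa => bbaaaa => aaaaa => baa
  | aaaabbab => babbab => baaab => bbb => bb => b
  | aaa => b
  | aabba => aba

aaa->b; aab->a; bb->b; bba->aa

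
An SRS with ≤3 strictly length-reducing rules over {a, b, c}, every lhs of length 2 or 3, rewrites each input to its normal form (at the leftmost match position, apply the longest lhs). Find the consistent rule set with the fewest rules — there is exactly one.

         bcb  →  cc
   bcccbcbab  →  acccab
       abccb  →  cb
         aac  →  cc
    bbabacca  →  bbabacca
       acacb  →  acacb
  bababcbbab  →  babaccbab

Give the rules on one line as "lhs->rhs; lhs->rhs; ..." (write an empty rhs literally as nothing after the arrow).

aa->c; bcb->cc; bcc->a

  | bcb => cc
  | bcccbcbab => acbcbab => acccab
  | abccb => aab => cb
  | aac => cc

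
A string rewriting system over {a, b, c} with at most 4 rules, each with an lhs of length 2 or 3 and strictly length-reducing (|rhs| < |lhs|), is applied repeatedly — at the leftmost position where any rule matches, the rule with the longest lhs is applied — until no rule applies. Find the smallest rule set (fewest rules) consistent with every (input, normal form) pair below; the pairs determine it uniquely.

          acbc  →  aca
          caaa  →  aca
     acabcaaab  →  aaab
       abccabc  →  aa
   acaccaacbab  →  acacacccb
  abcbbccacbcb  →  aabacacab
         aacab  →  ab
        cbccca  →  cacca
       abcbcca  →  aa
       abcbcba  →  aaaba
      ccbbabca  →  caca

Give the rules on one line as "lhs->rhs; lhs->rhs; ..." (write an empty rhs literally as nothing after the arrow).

aac->; bab->cb; bc->a; caa->ac

  | acbc => aca
  | caaa => aca
  | acabcaaab => acaaaaab => aacaaab => aaab
  | abccabc => aacabc => abc => aa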